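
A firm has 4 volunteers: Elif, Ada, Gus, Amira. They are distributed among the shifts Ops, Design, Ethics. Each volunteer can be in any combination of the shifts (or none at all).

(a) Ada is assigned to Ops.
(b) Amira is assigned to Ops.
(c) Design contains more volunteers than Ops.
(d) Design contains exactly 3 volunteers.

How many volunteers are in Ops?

2

From (a): Ada ∈ Ops.
From (b): Amira ∈ Ops.
Suppose Elif ∈ Ops: no assignment then satisfies all the clues, so Elif ∉ Ops.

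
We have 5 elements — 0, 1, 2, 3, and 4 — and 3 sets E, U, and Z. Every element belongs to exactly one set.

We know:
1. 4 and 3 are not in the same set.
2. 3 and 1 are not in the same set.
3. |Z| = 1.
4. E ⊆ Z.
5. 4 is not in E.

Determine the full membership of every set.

E = {}; U = {0, 1, 2, 4}; Z = {3}

From (5): 4 ∉ E.
Suppose 0 ∈ E: no assignment then satisfies all the clues, so 0 ∉ E.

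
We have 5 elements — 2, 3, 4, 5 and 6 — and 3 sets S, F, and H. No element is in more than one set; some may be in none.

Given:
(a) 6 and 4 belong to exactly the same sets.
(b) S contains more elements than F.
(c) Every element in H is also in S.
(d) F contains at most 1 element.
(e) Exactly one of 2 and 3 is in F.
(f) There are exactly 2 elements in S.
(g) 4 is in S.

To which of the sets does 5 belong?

From (g): 4 ∈ S.
(a): 6 matches 4: 6 ∈ S.
(f): S already has 2, so the rest are out.
(c) contrapositive: 2 ∉ H.
(c) contrapositive: 3 ∉ H.
(c) contrapositive: 5 ∉ H.
Suppose 5 ∈ F: no assignment then satisfies all the clues, so 5 ∉ F.

5: none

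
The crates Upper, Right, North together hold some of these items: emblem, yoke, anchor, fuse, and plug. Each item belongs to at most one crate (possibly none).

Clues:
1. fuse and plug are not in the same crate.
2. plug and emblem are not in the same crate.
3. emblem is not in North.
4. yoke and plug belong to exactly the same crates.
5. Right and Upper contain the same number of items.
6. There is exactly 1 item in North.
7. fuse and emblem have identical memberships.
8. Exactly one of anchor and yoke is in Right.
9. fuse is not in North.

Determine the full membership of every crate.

Upper = {emblem, fuse}; Right = {plug, yoke}; North = {anchor}

From (3): emblem ∉ North.
From (9): fuse ∉ North.
Suppose emblem ∉ Upper: no assignment then satisfies all the clues, so emblem ∈ Upper.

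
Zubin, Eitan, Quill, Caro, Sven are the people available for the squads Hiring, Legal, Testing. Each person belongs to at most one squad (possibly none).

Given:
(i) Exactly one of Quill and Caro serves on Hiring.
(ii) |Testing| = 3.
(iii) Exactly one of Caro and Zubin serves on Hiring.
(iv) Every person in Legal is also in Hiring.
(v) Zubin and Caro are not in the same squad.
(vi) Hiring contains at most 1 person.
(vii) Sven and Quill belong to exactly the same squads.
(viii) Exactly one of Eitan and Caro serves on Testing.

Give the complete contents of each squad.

Hiring = {Caro}; Legal = {}; Testing = {Eitan, Quill, Sven}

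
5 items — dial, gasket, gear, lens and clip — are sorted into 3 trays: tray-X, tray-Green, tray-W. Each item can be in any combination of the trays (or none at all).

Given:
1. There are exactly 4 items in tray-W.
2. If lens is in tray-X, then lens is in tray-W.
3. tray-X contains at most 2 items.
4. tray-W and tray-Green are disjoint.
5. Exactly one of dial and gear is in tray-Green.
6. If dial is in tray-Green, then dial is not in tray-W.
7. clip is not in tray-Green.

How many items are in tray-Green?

1

From (7): clip ∉ tray-Green.
Suppose gasket ∈ tray-Green: no assignment then satisfies all the clues, so gasket ∉ tray-Green.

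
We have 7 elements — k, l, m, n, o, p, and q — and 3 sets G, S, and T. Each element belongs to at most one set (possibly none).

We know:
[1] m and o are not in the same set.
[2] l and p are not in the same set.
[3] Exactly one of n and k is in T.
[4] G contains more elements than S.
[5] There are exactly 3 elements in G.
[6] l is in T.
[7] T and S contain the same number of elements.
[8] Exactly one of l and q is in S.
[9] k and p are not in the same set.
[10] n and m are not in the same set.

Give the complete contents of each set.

G = {n, o, p}; S = {m, q}; T = {k, l}

From (6): l ∈ T.
(2): p ∉ T.
(8) (exactly one): q ∈ S.
Suppose k ∈ G: no assignment then satisfies all the clues, so k ∉ G.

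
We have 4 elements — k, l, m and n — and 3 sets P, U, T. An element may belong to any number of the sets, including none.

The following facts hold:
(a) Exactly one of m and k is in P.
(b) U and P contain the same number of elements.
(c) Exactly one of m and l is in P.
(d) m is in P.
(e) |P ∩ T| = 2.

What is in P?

P = {m, n}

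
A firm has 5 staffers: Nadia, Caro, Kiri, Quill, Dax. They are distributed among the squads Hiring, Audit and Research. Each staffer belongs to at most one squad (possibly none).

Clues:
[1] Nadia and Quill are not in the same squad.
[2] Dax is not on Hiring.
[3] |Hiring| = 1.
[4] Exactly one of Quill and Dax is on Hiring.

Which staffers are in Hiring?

From (2): Dax ∉ Hiring.
(4) (exactly one): Quill ∈ Hiring.
(1): Nadia ∉ Hiring.
(3): Hiring already has 1, so the rest are out.

Hiring = {Quill}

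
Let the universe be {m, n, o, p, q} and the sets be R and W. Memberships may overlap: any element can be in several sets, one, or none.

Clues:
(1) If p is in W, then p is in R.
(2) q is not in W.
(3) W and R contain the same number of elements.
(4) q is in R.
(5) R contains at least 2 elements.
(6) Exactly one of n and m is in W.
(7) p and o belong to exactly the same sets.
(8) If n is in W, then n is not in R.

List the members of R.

R = {o, p, q}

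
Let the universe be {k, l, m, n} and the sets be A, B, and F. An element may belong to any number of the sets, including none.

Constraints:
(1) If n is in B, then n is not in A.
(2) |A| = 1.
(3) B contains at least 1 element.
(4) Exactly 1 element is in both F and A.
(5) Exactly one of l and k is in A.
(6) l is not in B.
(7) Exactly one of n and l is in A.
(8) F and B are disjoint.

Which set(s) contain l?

l: A, F

From (6): l ∉ B.
Suppose l ∉ A: no assignment then satisfies all the clues, so l ∈ A.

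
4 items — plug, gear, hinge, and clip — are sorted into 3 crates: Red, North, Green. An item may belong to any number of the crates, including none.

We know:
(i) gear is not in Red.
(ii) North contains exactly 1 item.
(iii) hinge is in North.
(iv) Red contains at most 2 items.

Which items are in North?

North = {hinge}

From (i): gear ∉ Red.
From (iii): hinge ∈ North.
(ii): North already has 1, so the rest are out.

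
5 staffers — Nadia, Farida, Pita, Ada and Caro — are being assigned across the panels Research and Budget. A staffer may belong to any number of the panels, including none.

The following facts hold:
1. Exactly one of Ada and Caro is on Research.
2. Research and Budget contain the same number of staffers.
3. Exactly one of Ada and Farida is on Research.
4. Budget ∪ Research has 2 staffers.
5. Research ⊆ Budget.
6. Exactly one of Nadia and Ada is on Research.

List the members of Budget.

Budget = {Ada, Pita}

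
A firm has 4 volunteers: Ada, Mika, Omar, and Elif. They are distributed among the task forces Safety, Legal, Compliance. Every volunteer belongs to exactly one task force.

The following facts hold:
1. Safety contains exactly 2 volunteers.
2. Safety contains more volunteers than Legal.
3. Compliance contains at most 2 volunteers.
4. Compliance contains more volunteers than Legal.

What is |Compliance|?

2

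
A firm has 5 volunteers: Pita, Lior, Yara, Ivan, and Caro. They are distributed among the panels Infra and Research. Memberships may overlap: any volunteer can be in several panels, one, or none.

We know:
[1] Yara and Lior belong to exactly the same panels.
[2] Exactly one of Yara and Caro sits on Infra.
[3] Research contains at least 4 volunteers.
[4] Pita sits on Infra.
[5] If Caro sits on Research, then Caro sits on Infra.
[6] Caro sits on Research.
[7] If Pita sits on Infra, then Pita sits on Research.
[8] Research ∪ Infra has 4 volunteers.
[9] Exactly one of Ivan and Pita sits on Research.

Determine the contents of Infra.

Infra = {Caro, Pita}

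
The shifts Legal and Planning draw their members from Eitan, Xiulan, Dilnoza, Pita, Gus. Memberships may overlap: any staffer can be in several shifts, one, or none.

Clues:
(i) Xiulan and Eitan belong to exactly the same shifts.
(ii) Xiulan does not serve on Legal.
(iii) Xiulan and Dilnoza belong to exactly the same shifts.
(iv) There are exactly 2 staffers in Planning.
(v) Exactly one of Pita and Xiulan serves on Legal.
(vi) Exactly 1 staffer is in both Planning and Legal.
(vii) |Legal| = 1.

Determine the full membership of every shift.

Legal = {Pita}; Planning = {Gus, Pita}

From (ii): Xiulan ∉ Legal.
(i): Eitan matches Xiulan: Eitan ∉ Legal.
(iii): Dilnoza matches Xiulan: Dilnoza ∉ Legal.
(v) (exactly one): Pita ∈ Legal.
(vii): Legal already has 1, so the rest are out.
Suppose Eitan ∈ Planning: no assignment then satisfies all the clues, so Eitan ∉ Planning.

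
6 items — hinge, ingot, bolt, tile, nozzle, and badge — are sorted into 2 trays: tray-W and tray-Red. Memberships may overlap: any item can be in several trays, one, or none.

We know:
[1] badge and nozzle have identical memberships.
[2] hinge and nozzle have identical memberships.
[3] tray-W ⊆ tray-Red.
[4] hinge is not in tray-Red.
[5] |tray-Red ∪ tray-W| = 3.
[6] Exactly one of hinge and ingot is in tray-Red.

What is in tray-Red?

From (4): hinge ∉ tray-Red.
(2): nozzle matches hinge: nozzle ∉ tray-Red.
(3) contrapositive: hinge ∉ tray-W.
(3) contrapositive: nozzle ∉ tray-W.
(6) (exactly one): ingot ∈ tray-Red.
(1): badge matches nozzle: badge ∉ tray-W.
(1): badge matches nozzle: badge ∉ tray-Red.
Suppose bolt ∉ tray-Red: no assignment then satisfies all the clues, so bolt ∈ tray-Red.

tray-Red = {bolt, ingot, tile}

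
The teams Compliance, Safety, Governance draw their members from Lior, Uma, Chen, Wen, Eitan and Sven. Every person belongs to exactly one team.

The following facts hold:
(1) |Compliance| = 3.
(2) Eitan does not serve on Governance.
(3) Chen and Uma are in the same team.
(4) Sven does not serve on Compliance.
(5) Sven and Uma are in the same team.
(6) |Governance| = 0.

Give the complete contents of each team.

From (2): Eitan ∉ Governance.
From (4): Sven ∉ Compliance.
(5): Uma matches Sven: Uma ∉ Compliance.
(6): Governance already has 0, so the rest are out.
Only one team left: Uma ∈ Safety.
Only one team left: Sven ∈ Safety.
(3): Chen matches Uma: Chen ∉ Compliance.
(3): Chen matches Uma: Chen ∈ Safety.
(1): only 3 candidates remain for Compliance, so all are in.

Compliance = {Eitan, Lior, Wen}; Safety = {Chen, Sven, Uma}; Governance = {}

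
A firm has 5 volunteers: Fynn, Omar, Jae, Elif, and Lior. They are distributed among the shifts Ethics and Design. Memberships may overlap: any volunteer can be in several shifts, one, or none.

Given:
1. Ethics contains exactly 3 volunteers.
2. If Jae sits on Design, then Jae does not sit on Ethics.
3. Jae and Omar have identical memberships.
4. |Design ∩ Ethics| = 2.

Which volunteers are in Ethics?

Ethics = {Elif, Fynn, Lior}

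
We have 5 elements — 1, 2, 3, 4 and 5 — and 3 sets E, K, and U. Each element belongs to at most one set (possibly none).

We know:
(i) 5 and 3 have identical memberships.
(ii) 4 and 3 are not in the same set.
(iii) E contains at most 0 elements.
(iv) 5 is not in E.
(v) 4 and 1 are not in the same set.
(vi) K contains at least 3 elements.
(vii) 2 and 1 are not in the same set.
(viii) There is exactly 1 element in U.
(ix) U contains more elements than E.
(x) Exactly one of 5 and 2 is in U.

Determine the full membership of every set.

E = {}; K = {1, 3, 5}; U = {2}

From (iv): 5 ∉ E.
(i): 3 matches 5: 3 ∉ E.
(iii): E already has 0, so the rest are out.
Suppose 1 ∉ K: no assignment then satisfies all the clues, so 1 ∈ K.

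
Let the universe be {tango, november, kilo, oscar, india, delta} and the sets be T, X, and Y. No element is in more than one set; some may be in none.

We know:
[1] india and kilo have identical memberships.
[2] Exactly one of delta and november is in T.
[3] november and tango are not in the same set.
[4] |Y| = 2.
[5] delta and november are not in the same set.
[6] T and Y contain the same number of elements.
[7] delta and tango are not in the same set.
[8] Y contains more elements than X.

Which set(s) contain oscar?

oscar: T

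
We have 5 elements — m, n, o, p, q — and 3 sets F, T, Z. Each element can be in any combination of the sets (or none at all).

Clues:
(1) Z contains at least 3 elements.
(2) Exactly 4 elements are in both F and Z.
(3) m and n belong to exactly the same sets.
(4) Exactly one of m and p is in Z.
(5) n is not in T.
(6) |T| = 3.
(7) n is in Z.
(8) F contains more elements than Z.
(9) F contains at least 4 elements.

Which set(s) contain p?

From (5): n ∉ T.
From (7): n ∈ Z.
(3): m matches n: m ∉ T.
(3): m matches n: m ∈ Z.
(4) (exactly one): p ∉ Z.
(6): only 3 candidates remain for T, so all are in.
Suppose p ∉ F: no assignment then satisfies all the clues, so p ∈ F.

p: F, T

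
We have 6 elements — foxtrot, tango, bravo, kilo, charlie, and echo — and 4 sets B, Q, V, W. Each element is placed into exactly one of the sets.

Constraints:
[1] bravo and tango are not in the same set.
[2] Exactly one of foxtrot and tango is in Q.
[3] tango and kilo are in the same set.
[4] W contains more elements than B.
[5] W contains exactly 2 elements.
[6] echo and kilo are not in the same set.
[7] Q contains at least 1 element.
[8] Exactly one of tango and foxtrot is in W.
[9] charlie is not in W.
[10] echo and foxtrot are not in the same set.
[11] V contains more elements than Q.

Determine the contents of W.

W = {kilo, tango}

From (9): charlie ∉ W.
Suppose foxtrot ∈ W: no assignment then satisfies all the clues, so foxtrot ∉ W.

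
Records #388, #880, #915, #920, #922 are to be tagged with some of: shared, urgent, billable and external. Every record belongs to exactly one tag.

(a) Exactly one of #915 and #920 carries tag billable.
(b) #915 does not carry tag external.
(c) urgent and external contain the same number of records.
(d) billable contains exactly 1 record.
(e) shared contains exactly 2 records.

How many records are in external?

1

From (b): #915 ∉ external.
Suppose #388 ∈ billable: no assignment then satisfies all the clues, so #388 ∉ billable.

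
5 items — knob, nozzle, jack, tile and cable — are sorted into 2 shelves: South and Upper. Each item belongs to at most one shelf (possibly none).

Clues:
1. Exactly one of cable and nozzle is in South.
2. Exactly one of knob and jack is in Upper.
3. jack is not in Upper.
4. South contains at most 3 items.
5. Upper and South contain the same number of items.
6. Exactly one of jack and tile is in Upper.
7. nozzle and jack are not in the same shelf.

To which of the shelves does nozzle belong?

nozzle: none

From (3): jack ∉ Upper.
(2) (exactly one): knob ∈ Upper.
(6) (exactly one): tile ∈ Upper.
Suppose nozzle ∈ South: no assignment then satisfies all the clues, so nozzle ∉ South.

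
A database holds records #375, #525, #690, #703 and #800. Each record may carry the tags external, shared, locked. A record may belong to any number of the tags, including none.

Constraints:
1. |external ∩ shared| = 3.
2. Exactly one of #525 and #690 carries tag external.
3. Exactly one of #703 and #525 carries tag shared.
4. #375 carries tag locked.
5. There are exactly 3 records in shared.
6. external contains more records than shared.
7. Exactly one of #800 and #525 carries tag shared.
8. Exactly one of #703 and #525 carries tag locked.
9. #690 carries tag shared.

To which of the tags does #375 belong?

#375: external, locked

From (4): #375 ∈ locked.
From (9): #690 ∈ shared.
Suppose #375 ∉ external: no assignment then satisfies all the clues, so #375 ∈ external.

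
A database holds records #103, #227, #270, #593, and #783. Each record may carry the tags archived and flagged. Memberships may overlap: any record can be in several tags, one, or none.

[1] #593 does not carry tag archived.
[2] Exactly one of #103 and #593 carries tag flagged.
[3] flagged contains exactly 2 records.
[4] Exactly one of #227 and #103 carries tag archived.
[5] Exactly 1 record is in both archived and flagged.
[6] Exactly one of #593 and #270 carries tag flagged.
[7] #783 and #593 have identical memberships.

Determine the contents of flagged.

flagged = {#103, #270}

From (1): #593 ∉ archived.
(7): #783 matches #593: #783 ∉ archived.
Suppose #103 ∉ flagged: no assignment then satisfies all the clues, so #103 ∈ flagged.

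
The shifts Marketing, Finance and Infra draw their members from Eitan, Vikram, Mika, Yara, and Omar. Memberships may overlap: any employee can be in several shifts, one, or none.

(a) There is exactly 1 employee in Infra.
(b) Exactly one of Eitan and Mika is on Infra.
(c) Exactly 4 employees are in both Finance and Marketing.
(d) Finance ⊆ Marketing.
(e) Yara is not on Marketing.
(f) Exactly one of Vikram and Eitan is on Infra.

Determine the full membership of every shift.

Marketing = {Eitan, Mika, Omar, Vikram}; Finance = {Eitan, Mika, Omar, Vikram}; Infra = {Eitan}

From (e): Yara ∉ Marketing.
(d) contrapositive: Yara ∉ Finance.
Suppose Eitan ∉ Marketing: no assignment then satisfies all the clues, so Eitan ∈ Marketing.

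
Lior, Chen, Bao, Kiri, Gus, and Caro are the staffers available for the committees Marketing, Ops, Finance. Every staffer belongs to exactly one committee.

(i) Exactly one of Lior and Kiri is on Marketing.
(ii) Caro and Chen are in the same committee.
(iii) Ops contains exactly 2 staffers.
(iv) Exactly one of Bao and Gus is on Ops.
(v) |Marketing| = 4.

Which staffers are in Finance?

Finance = {}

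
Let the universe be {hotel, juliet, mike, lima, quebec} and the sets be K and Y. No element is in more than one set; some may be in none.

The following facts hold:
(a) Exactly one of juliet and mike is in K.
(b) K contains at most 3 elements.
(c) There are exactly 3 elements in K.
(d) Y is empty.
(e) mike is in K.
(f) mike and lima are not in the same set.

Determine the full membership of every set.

K = {hotel, mike, quebec}; Y = {}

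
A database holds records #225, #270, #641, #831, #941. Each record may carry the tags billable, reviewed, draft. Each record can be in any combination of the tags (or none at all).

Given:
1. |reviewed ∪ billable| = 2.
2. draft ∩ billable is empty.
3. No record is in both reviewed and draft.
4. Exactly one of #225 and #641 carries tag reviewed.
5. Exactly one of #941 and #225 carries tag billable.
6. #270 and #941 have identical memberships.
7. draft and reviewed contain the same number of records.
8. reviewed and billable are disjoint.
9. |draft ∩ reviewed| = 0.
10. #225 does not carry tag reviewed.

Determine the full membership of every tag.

billable = {#225}; reviewed = {#641}; draft = {#831}

From (10): #225 ∉ reviewed.
(4) (exactly one): #641 ∈ reviewed.
(8) (disjoint): #641 ∉ billable.
(3) (disjoint): #641 ∉ draft.
Suppose #225 ∉ billable: no assignment then satisfies all the clues, so #225 ∈ billable.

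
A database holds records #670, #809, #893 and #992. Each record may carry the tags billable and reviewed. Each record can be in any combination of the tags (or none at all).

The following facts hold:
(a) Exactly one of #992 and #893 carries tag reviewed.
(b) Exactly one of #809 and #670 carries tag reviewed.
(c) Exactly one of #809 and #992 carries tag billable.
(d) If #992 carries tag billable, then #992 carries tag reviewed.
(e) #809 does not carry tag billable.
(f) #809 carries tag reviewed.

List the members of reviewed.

From (e): #809 ∉ billable.
From (f): #809 ∈ reviewed.
(b) (exactly one): #670 ∉ reviewed.
(c) (exactly one): #992 ∈ billable.
(d): #992 ∈ reviewed.
(a) (exactly one): #893 ∉ reviewed.

reviewed = {#809, #992}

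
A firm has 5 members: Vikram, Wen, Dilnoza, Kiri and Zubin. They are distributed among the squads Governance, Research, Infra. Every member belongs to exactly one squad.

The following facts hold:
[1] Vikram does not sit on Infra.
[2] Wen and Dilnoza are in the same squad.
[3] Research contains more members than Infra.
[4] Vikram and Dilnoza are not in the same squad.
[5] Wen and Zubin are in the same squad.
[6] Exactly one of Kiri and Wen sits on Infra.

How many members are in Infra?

1

From (1): Vikram ∉ Infra.
Suppose Vikram ∉ Governance: no assignment then satisfies all the clues, so Vikram ∈ Governance.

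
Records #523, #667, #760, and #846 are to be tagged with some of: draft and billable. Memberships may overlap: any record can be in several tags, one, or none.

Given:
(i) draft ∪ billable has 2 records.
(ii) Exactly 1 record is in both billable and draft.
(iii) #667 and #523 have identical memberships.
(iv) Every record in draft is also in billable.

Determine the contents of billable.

billable = {#760, #846}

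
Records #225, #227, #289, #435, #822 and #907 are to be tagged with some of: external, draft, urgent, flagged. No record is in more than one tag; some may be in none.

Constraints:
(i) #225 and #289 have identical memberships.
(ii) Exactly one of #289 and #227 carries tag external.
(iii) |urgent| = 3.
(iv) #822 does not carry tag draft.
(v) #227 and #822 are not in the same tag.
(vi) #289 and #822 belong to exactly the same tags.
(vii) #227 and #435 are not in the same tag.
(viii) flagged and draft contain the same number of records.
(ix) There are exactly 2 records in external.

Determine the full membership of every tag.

external = {#227, #907}; draft = {}; urgent = {#225, #289, #822}; flagged = {}

From (iv): #822 ∉ draft.
(vi): #289 matches #822: #289 ∉ draft.
(i): #225 matches #289: #225 ∉ draft.
Suppose #225 ∈ external: no assignment then satisfies all the clues, so #225 ∉ external.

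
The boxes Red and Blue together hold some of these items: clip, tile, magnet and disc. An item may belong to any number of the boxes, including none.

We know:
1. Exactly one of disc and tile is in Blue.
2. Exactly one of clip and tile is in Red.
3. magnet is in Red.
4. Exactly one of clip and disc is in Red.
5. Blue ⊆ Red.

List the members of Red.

Red = {disc, magnet, tile}

From (3): magnet ∈ Red.
Suppose clip ∈ Red: no assignment then satisfies all the clues, so clip ∉ Red.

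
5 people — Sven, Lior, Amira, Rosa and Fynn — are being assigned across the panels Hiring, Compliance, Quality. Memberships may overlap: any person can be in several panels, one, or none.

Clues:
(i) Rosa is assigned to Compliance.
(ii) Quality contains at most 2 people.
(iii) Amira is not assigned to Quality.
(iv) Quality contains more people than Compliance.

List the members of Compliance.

Compliance = {Rosa}

From (i): Rosa ∈ Compliance.
From (iii): Amira ∉ Quality.
Suppose Sven ∈ Compliance: no assignment then satisfies all the clues, so Sven ∉ Compliance.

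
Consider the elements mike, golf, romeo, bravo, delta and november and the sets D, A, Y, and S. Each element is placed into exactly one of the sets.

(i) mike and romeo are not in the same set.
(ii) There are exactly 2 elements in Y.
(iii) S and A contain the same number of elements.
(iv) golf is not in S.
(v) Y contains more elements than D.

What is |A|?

From (iv): golf ∉ S.
Suppose mike ∈ D: no assignment then satisfies all the clues, so mike ∉ D.

2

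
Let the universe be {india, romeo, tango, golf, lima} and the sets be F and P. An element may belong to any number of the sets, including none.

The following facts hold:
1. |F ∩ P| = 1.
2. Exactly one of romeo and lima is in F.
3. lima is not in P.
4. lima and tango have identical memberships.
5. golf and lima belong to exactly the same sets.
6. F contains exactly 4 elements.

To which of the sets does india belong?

From (3): lima ∉ P.
(4): tango matches lima: tango ∉ P.
(5): golf matches lima: golf ∉ P.
Suppose india ∉ F: no assignment then satisfies all the clues, so india ∈ F.

india: F, P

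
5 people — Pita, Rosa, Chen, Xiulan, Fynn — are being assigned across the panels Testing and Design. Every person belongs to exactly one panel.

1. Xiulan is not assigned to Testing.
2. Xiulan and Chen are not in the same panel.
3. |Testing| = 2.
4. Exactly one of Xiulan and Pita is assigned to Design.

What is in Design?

Design = {Fynn, Rosa, Xiulan}

From (1): Xiulan ∉ Testing.
Only one panel left: Xiulan ∈ Design.
(2): Chen ∉ Design.
(4) (exactly one): Pita ∉ Design.
Only one panel left: Pita ∈ Testing.
Only one panel left: Chen ∈ Testing.
(3): Testing already has 2, so the rest are out.
Only one panel left: Rosa ∈ Design.
Only one panel left: Fynn ∈ Design.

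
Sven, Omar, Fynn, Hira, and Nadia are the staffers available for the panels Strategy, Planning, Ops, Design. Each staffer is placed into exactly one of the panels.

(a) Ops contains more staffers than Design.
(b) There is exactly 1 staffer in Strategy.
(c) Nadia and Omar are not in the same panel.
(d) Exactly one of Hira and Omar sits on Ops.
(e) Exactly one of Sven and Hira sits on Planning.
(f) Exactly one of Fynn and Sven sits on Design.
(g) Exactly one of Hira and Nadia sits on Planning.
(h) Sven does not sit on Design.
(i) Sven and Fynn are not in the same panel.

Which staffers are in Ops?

Ops = {Omar, Sven}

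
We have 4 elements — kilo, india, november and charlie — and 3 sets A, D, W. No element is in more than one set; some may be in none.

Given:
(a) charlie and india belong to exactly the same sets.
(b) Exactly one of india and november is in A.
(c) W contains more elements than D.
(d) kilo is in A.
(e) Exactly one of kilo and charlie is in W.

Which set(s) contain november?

From (d): kilo ∈ A.
(e) (exactly one): charlie ∈ W.
(a): india matches charlie: india ∉ A.
(a): india matches charlie: india ∉ D.
(a): india matches charlie: india ∈ W.
(b) (exactly one): november ∈ A.

november: A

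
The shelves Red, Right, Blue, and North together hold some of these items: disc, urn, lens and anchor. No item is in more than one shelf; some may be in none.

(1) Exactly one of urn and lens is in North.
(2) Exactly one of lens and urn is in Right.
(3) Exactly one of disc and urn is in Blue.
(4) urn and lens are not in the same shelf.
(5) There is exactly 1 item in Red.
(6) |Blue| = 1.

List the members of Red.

Red = {anchor}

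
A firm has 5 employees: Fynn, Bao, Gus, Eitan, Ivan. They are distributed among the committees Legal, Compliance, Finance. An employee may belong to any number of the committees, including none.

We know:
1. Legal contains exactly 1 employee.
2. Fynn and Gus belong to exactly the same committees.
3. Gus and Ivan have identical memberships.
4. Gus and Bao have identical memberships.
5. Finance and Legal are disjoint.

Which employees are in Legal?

Legal = {Eitan}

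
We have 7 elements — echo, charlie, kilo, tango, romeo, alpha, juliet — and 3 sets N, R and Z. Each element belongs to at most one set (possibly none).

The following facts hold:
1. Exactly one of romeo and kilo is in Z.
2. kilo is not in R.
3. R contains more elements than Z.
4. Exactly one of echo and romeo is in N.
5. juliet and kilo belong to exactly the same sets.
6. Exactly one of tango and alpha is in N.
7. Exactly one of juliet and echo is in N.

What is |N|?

2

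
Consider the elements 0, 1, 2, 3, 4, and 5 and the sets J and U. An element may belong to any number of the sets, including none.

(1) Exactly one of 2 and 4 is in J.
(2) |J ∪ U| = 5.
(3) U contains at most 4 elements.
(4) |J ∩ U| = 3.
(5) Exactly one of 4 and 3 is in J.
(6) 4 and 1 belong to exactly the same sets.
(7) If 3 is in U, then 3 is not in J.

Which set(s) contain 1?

1: J, U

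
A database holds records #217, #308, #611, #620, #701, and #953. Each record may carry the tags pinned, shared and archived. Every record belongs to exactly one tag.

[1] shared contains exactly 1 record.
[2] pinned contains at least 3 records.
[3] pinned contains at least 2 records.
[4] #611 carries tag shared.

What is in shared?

shared = {#611}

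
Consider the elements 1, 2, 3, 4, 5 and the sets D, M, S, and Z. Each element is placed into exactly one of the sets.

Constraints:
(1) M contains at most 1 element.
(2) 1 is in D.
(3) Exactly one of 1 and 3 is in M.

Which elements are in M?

M = {3}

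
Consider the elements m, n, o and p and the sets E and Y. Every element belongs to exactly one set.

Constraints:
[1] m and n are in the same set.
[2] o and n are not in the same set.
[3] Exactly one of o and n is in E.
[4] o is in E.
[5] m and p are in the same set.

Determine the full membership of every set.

E = {o}; Y = {m, n, p}

From (4): o ∈ E.
(2): n ∉ E.
Only one set left: n ∈ Y.
(1): m matches n: m ∉ E.
(1): m matches n: m ∈ Y.
(5): p matches m: p ∉ E.
(5): p matches m: p ∈ Y.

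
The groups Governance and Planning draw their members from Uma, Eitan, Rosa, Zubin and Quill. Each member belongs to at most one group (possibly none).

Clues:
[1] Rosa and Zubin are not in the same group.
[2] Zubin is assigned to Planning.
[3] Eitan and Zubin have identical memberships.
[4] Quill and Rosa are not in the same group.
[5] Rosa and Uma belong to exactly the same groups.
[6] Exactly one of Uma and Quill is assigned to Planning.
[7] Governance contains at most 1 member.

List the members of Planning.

Planning = {Eitan, Quill, Zubin}

From (2): Zubin ∈ Planning.
(1): Rosa ∉ Planning.
(3): Eitan matches Zubin: Eitan ∉ Governance.
(3): Eitan matches Zubin: Eitan ∈ Planning.
(5): Uma matches Rosa: Uma ∉ Planning.
(6) (exactly one): Quill ∈ Planning.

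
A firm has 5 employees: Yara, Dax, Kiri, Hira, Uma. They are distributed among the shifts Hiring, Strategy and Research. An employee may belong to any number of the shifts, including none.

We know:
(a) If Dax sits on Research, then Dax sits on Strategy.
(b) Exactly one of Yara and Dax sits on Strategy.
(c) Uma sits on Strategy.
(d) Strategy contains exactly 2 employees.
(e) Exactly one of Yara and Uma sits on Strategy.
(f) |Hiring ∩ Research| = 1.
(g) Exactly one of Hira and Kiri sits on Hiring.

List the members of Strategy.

From (c): Uma ∈ Strategy.
(e) (exactly one): Yara ∉ Strategy.
(b) (exactly one): Dax ∈ Strategy.
(d): Strategy already has 2, so the rest are out.

Strategy = {Dax, Uma}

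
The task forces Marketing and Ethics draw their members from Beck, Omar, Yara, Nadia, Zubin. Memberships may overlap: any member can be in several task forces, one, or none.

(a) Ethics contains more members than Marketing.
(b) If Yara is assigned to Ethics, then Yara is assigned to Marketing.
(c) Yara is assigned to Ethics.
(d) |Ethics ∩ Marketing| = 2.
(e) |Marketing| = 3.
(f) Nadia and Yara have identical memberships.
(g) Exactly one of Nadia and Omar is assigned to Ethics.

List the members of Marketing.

From (c): Yara ∈ Ethics.
(b): Yara ∈ Marketing.
(f): Nadia matches Yara: Nadia ∈ Marketing.
(f): Nadia matches Yara: Nadia ∈ Ethics.
(g) (exactly one): Omar ∉ Ethics.
Suppose Beck ∈ Marketing: no assignment then satisfies all the clues, so Beck ∉ Marketing.

Marketing = {Nadia, Omar, Yara}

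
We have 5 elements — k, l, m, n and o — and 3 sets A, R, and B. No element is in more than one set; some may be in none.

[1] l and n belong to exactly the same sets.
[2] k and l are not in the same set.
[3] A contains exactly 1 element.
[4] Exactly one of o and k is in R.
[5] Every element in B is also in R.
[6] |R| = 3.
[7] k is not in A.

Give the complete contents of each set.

A = {m}; R = {l, n, o}; B = {}

From (7): k ∉ A.
Suppose k ∈ R: no assignment then satisfies all the clues, so k ∉ R.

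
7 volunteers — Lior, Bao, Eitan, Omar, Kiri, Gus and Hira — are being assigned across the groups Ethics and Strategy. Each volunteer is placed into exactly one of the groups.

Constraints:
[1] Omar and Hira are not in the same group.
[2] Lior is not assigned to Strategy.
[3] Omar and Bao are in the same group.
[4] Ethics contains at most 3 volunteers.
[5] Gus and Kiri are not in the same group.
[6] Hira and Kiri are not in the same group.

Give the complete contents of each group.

Ethics = {Gus, Hira, Lior}; Strategy = {Bao, Eitan, Kiri, Omar}

From (2): Lior ∉ Strategy.
Only one group left: Lior ∈ Ethics.
Suppose Bao ∈ Ethics: no assignment then satisfies all the clues, so Bao ∉ Ethics.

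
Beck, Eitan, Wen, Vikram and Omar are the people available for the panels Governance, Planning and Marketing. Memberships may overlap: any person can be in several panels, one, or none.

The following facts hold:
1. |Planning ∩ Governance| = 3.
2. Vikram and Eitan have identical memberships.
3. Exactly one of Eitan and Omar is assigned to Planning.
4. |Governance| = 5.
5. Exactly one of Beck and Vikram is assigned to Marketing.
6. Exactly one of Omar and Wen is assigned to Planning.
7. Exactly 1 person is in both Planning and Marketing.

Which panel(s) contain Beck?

Beck: Governance, Marketing

(4): only 5 candidates remain for Governance, so all are in.
Suppose Beck ∈ Planning: no assignment then satisfies all the clues, so Beck ∉ Planning.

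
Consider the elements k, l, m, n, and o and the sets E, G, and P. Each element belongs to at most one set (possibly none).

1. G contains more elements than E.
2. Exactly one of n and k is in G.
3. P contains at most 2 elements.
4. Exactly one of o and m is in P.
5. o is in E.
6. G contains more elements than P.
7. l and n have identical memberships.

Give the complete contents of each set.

From (5): o ∈ E.
(4) (exactly one): m ∈ P.
Suppose k ∈ E: no assignment then satisfies all the clues, so k ∉ E.

E = {o}; G = {l, n}; P = {m}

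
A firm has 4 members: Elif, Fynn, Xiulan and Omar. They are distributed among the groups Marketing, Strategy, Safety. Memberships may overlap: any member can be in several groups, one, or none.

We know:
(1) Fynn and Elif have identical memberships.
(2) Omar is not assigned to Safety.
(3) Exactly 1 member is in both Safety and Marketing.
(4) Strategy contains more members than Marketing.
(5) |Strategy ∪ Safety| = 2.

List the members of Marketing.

Marketing = {Xiulan}

From (2): Omar ∉ Safety.
Suppose Elif ∈ Marketing: no assignment then satisfies all the clues, so Elif ∉ Marketing.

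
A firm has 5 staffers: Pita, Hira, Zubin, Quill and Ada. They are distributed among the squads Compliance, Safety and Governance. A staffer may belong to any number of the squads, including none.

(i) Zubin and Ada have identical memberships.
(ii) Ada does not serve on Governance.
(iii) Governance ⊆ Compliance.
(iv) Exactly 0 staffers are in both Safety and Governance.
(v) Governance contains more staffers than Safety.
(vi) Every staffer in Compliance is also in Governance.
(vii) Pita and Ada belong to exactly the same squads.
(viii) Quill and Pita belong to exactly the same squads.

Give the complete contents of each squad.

Compliance = {Hira}; Safety = {}; Governance = {Hira}

From (ii): Ada ∉ Governance.
(i): Zubin matches Ada: Zubin ∉ Governance.
(vi) contrapositive: Zubin ∉ Compliance.
(vi) contrapositive: Ada ∉ Compliance.
(vii): Pita matches Ada: Pita ∉ Compliance.
(vii): Pita matches Ada: Pita ∉ Governance.
(viii): Quill matches Pita: Quill ∉ Compliance.
(viii): Quill matches Pita: Quill ∉ Governance.
Suppose Pita ∈ Safety: no assignment then satisfies all the clues, so Pita ∉ Safety.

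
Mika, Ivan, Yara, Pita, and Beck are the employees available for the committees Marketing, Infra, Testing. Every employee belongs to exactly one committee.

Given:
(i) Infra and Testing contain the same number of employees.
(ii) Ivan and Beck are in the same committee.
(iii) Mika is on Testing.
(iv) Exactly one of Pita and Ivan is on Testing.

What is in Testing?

Testing = {Mika, Pita}

From (iii): Mika ∈ Testing.
Suppose Ivan ∈ Testing: no assignment then satisfies all the clues, so Ivan ∉ Testing.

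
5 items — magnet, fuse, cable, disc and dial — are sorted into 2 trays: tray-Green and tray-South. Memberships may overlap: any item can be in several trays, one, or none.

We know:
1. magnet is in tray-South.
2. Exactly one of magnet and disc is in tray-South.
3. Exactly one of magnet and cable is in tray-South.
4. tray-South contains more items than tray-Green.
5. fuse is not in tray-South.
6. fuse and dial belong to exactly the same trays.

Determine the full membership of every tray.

tray-Green = {}; tray-South = {magnet}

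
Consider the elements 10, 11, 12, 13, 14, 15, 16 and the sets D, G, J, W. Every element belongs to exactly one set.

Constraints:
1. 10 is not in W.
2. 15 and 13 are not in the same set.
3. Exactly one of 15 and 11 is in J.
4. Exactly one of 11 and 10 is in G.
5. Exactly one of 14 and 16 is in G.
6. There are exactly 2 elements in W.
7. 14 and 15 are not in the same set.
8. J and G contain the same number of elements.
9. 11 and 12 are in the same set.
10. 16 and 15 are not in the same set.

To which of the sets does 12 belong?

12: J

From (1): 10 ∉ W.
Suppose 12 ∈ D: no assignment then satisfies all the clues, so 12 ∉ D.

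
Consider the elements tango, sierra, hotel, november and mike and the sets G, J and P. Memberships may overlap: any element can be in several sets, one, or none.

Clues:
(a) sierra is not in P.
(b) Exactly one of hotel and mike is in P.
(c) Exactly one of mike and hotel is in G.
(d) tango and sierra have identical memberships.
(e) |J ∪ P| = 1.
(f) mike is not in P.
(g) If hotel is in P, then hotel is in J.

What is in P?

P = {hotel}

From (a): sierra ∉ P.
From (f): mike ∉ P.
(b) (exactly one): hotel ∈ P.
(d): tango matches sierra: tango ∉ P.
(g): hotel ∈ J.
Suppose november ∈ P: no assignment then satisfies all the clues, so november ∉ P.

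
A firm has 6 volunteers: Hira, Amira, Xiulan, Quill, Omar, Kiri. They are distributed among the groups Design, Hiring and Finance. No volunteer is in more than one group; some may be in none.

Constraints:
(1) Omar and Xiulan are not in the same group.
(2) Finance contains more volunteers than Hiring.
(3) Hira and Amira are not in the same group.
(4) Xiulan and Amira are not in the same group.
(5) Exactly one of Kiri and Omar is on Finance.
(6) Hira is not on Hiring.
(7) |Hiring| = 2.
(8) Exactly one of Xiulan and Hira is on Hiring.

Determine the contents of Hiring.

Hiring = {Kiri, Xiulan}

From (6): Hira ∉ Hiring.
(8) (exactly one): Xiulan ∈ Hiring.
(1): Omar ∉ Hiring.
(4): Amira ∉ Hiring.
Suppose Quill ∈ Hiring: no assignment then satisfies all the clues, so Quill ∉ Hiring.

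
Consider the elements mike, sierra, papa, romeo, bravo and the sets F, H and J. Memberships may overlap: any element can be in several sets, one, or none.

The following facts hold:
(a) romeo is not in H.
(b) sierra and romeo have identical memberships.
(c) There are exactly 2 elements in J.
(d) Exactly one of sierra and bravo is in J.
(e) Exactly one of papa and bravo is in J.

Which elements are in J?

J = {bravo, mike}

From (a): romeo ∉ H.
(b): sierra matches romeo: sierra ∉ H.
Suppose mike ∉ J: no assignment then satisfies all the clues, so mike ∈ J.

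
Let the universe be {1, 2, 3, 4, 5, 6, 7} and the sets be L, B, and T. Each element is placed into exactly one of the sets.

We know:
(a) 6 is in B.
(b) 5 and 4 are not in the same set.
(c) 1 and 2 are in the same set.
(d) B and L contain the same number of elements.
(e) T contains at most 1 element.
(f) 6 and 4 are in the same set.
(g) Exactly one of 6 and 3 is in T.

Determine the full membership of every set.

L = {1, 2, 5}; B = {4, 6, 7}; T = {3}

From (a): 6 ∈ B.
(f): 4 matches 6: 4 ∉ L.
(f): 4 matches 6: 4 ∈ B.
(g) (exactly one): 3 ∈ T.
(b): 5 ∉ B.
(e): T already has 1, so the rest are out.
Only one set left: 5 ∈ L.
Suppose 1 ∉ L: no assignment then satisfies all the clues, so 1 ∈ L.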